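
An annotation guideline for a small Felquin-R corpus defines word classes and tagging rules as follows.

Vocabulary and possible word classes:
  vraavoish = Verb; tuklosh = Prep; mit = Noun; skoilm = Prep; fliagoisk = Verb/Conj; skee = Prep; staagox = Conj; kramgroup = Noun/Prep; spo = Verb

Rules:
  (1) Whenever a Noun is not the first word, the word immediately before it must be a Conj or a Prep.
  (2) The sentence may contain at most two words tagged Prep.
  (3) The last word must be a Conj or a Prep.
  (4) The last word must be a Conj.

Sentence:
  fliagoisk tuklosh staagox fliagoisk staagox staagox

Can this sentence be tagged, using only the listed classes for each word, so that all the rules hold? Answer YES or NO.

Candidates per position — 1:fliagoisk {Verb,Conj}; 2:tuklosh {Prep}; 3:staagox {Conj}; 4:fliagoisk {Verb,Conj}; 5:staagox {Conj}; 6:staagox {Conj}.
One satisfying assignment: Conj Prep Conj Conj Conj Conj.
Verifying each rule — rule 1 holds; rule 2 holds; rule 3 holds; rule 4 holds.

YES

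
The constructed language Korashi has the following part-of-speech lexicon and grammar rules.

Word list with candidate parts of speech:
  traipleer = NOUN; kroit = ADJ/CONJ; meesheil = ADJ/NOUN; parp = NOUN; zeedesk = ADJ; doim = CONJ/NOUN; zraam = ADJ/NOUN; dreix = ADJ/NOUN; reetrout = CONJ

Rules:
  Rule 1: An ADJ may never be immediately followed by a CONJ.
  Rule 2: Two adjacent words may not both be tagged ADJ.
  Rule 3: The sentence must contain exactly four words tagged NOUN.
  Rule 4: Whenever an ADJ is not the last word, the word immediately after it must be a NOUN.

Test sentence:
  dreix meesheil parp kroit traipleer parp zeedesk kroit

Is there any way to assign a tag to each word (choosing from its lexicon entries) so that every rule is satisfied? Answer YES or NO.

NO

Candidates per position — 1:dreix {ADJ,NOUN}; 2:meesheil {ADJ,NOUN}; 3:parp {NOUN}; 4:kroit {ADJ,CONJ}; 5:traipleer {NOUN}; 6:parp {NOUN}; 7:zeedesk {ADJ}; 8:kroit {ADJ,CONJ}.
Rule 4 cannot be satisfied by any choice of tags from the lexicon.
So there is no consistent tagging.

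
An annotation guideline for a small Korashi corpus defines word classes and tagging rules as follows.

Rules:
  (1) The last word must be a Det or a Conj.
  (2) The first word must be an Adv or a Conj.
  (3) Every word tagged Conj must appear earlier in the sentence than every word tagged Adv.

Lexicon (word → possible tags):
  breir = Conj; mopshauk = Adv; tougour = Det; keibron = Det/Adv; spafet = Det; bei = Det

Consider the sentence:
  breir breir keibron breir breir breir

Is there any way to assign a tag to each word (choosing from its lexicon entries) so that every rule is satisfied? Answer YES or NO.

Candidates per position — 1:breir {Conj}; 2:breir {Conj}; 3:keibron {Det,Adv}; 4:breir {Conj}; 5:breir {Conj}; 6:breir {Conj}.
One satisfying assignment: Conj Conj Det Conj Conj Conj.
Verifying each rule — rule 1 ✓; rule 2 ✓; rule 3 ✓.

YES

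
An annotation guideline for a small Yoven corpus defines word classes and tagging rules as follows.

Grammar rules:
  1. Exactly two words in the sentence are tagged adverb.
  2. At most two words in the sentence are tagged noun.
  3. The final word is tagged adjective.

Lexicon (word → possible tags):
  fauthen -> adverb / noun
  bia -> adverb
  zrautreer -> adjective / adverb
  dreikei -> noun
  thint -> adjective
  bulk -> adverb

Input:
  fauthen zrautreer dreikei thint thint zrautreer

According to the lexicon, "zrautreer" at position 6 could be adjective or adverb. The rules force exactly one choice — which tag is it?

adjective

Candidates per position — 1:fauthen {adverb,noun}; 2:zrautreer {adjective,adverb}; 3:dreikei {noun}; 4:thint {adjective}; 5:thint {adjective}; 6:zrautreer {adjective,adverb}.
If word 6 were adverb, no tagging could satisfy rule 3; so word 6 is adjective.
If word 1 were noun, no tagging could satisfy rule 1; so word 1 is adverb.
If word 2 were adjective, no tagging could satisfy rule 1; so word 2 is adverb.
The unique satisfying tagging is: adverb adverb noun adjective adjective adjective.
Checking: rule 1 satisfied; rule 2 satisfied; rule 3 satisfied.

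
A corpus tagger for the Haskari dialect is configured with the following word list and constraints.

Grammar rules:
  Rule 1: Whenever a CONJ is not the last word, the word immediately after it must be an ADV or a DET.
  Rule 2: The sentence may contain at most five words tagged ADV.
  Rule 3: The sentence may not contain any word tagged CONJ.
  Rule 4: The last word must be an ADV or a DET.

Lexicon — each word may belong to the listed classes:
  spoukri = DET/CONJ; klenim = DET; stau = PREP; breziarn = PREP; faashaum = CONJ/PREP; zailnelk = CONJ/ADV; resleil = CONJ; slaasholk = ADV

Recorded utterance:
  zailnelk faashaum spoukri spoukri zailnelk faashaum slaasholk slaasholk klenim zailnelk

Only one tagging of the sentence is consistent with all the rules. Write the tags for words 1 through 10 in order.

ADV PREP DET DET ADV PREP ADV ADV DET ADV

Candidates per position — 1:zailnelk {CONJ,ADV}; 2:faashaum {CONJ,PREP}; 3:spoukri {DET,CONJ}; 4:spoukri {DET,CONJ}; 5:zailnelk {CONJ,ADV}; 6:faashaum {CONJ,PREP}; 7:slaasholk {ADV}; 8:slaasholk {ADV}; 9:klenim {DET}; 10:zailnelk {CONJ,ADV}.
Position 1: tagging it CONJ would leave rule 1 unsatisfiable, so it must be ADV.
Position 2: tagging it CONJ would leave rule 3 unsatisfiable, so it must be PREP.
Position 3: tagging it CONJ would leave rule 3 unsatisfiable, so it must be DET.
Position 4: tagging it CONJ would leave rule 3 unsatisfiable, so it must be DET.
Position 5: tagging it CONJ would leave rule 1 unsatisfiable, so it must be ADV.
Position 6: tagging it CONJ would leave rule 3 unsatisfiable, so it must be PREP.
Position 10: tagging it CONJ would leave rule 3 unsatisfiable, so it must be ADV.
So the tagging must be: ADV PREP DET DET ADV PREP ADV ADV DET ADV.
Rule-by-rule: rule 1 ✓; rule 2 ✓; rule 3 ✓; rule 4 ✓.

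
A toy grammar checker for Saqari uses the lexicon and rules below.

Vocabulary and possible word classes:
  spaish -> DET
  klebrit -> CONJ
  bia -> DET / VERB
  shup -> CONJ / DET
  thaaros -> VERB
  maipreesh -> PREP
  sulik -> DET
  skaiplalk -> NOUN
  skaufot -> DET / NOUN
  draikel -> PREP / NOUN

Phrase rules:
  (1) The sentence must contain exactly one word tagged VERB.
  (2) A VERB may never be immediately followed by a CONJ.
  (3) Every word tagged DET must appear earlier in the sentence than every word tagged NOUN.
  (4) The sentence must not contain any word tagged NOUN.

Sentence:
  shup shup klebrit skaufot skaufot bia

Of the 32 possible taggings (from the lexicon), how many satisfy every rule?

4

Candidates per position — 1:shup {CONJ,DET}; 2:shup {CONJ,DET}; 3:klebrit {CONJ}; 4:skaufot {DET,NOUN}; 5:skaufot {DET,NOUN}; 6:bia {DET,VERB}.
There are 32 candidate sequences in total.
The sequences that satisfy every rule: CONJ CONJ CONJ DET DET VERB; CONJ DET CONJ DET DET VERB; DET CONJ CONJ DET DET VERB; DET DET CONJ DET DET VERB.
Count = 4.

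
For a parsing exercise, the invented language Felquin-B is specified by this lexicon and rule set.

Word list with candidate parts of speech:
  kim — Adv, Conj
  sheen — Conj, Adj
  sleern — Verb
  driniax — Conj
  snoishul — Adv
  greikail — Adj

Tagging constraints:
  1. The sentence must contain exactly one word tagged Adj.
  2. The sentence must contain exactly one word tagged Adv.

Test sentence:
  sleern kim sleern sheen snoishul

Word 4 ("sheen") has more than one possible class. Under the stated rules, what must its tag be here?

Candidates per position — 1:sleern {Verb}; 2:kim {Adv,Conj}; 3:sleern {Verb}; 4:sheen {Conj,Adj}; 5:snoishul {Adv}.
Word 2 cannot be Adv — rule 2 would then fail for every completion. It is Conj.
Word 4 cannot be Conj — rule 1 would then fail for every completion. It is Adj.
That leaves exactly one tagging: Verb Conj Verb Adj Adv.
Checking: rule 1 holds; rule 2 holds.

Adj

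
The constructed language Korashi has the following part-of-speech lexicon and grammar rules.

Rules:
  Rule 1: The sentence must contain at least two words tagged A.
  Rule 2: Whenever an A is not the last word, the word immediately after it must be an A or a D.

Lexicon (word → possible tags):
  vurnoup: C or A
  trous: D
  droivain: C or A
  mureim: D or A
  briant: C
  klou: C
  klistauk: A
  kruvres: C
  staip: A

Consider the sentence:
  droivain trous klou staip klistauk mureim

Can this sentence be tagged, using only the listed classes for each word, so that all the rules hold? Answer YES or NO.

YES

Candidates per position — 1:droivain {C,A}; 2:trous {D}; 3:klou {C}; 4:staip {A}; 5:klistauk {A}; 6:mureim {D,A}.
One satisfying assignment: C D C A A A.
Checking: rule 1 ✓; rule 2 ✓.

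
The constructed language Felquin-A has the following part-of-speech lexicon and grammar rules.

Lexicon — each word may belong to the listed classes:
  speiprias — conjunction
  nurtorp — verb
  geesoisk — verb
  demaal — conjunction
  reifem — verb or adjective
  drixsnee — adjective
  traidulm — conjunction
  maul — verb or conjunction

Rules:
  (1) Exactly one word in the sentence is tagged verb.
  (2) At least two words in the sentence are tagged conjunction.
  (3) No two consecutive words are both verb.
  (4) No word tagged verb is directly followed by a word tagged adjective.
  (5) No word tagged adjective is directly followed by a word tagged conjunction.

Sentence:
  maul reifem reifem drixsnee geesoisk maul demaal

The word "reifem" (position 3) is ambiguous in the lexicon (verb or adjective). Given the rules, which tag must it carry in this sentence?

adjective

Candidates per position — 1:maul {verb,conjunction}; 2:reifem {verb,adjective}; 3:reifem {verb,adjective}; 4:drixsnee {adjective}; 5:geesoisk {verb}; 6:maul {verb,conjunction}; 7:demaal {conjunction}.
Position 1: verb is ruled out by rule 1; that leaves conjunction.
Position 2: verb is ruled out by rule 1; that leaves adjective.
Position 3: verb is ruled out by rule 1; that leaves adjective.
Position 6: verb is ruled out by rule 1; that leaves conjunction.
The unique satisfying tagging is: conjunction adjective adjective adjective verb conjunction conjunction.
Check: rule 1 holds; rule 2 holds; rule 3 holds; rule 4 holds; rule 5 holds.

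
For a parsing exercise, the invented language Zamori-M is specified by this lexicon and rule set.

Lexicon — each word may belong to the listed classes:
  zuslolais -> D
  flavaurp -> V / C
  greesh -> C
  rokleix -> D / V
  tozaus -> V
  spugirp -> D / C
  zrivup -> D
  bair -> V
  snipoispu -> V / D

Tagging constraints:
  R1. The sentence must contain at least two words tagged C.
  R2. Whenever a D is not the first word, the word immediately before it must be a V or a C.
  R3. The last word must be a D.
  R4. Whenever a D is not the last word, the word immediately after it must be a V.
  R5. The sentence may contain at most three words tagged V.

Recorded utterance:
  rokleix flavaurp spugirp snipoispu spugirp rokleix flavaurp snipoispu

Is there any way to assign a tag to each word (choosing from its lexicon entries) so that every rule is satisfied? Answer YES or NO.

Candidates per position — 1:rokleix {D,V}; 2:flavaurp {V,C}; 3:spugirp {D,C}; 4:snipoispu {V,D}; 5:spugirp {D,C}; 6:rokleix {D,V}; 7:flavaurp {V,C}; 8:snipoispu {V,D}.
One satisfying assignment: V C C V C D V D.
Check: rule 1 ok; rule 2 ok; rule 3 ok; rule 4 ok; rule 5 ok.

YES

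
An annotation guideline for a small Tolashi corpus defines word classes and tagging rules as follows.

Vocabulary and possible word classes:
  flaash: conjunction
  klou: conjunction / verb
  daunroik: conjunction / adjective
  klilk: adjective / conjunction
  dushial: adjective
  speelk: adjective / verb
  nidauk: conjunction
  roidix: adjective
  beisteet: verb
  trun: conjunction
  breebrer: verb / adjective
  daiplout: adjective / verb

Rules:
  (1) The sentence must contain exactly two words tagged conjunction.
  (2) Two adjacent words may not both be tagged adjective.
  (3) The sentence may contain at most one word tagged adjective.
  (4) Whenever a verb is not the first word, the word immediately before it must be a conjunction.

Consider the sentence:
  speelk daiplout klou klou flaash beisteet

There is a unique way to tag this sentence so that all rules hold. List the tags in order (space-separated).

verb adjective conjunction verb conjunction verb

Candidates per position — 1:speelk {adjective,verb}; 2:daiplout {adjective,verb}; 3:klou {conjunction,verb}; 4:klou {conjunction,verb}; 5:flaash {conjunction}; 6:beisteet {verb}.
Position 2: verb is ruled out by rule 4; that leaves adjective.
Position 3: verb is ruled out by rule 4; that leaves conjunction.
Position 4: conjunction is ruled out by rule 1; that leaves verb.
Position 1: adjective is ruled out by rule 2; that leaves verb.
So the tagging must be: verb adjective conjunction verb conjunction verb.
Check: rule 1 ✓; rule 2 ✓; rule 3 ✓; rule 4 ✓.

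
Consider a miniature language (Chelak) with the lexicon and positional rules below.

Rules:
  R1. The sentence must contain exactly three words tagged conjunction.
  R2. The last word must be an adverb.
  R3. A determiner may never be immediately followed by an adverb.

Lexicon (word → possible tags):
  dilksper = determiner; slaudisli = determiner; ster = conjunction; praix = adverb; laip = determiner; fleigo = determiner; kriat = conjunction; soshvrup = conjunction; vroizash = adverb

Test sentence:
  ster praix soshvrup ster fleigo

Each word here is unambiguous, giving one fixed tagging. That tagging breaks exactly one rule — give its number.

2

Fixed tagging: conjunction adverb conjunction conjunction determiner.
Checking each rule: R1 ✓, R2 ✗, R3 ✓.
Only rule 2 fails.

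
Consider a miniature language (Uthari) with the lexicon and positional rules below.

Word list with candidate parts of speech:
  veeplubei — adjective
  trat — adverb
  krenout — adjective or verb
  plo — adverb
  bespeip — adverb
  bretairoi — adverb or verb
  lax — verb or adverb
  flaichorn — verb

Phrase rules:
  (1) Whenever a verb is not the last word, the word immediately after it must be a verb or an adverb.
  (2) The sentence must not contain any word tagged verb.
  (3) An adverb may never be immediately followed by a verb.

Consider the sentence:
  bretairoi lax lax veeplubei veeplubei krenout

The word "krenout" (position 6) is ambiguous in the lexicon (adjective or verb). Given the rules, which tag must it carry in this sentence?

adjective

Candidates per position — 1:bretairoi {adverb,verb}; 2:lax {verb,adverb}; 3:lax {verb,adverb}; 4:veeplubei {adjective}; 5:veeplubei {adjective}; 6:krenout {adjective,verb}.
Position 1: tagging it verb would leave rule 2 unsatisfiable, so it must be adverb.
Position 2: tagging it verb would leave rule 2 unsatisfiable, so it must be adverb.
Position 3: tagging it verb would leave rule 1 unsatisfiable, so it must be adverb.
Position 6: tagging it verb would leave rule 2 unsatisfiable, so it must be adjective.
The unique satisfying tagging is: adverb adverb adverb adjective adjective adjective.
Rule-by-rule: rule 1 ✓; rule 2 ✓; rule 3 ✓.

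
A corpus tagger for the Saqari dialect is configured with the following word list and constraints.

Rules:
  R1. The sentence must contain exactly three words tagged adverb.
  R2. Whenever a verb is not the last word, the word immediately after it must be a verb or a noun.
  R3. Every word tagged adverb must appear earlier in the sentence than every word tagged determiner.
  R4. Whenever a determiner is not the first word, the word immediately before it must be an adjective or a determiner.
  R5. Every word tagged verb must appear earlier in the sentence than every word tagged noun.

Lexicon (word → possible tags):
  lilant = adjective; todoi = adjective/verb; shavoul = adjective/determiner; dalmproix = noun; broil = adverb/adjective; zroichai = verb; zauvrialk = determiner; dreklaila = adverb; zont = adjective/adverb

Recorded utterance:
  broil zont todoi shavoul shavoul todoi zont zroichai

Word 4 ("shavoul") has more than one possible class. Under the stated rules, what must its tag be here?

adjective

Candidates per position — 1:broil {adverb,adjective}; 2:zont {adjective,adverb}; 3:todoi {adjective,verb}; 4:shavoul {adjective,determiner}; 5:shavoul {adjective,determiner}; 6:todoi {adjective,verb}; 7:zont {adjective,adverb}; 8:zroichai {verb}.
Position 1: tagging it adjective would leave rule 1 unsatisfiable, so it must be adverb.
Position 2: tagging it adjective would leave rule 1 unsatisfiable, so it must be adverb.
Position 3: tagging it verb would leave rule 2 unsatisfiable, so it must be adjective.
Position 6: tagging it verb would leave rule 2 unsatisfiable, so it must be adjective.
Position 7: tagging it adjective would leave rule 1 unsatisfiable, so it must be adverb.
Position 4: tagging it determiner would leave rule 3 unsatisfiable, so it must be adjective.
Position 5: tagging it determiner would leave rule 3 unsatisfiable, so it must be adjective.
The only consistent sequence is: adverb adverb adjective adjective adjective adjective adverb verb.
Verifying each rule — rule 1 holds; rule 2 holds; rule 3 holds; rule 4 holds; rule 5 holds.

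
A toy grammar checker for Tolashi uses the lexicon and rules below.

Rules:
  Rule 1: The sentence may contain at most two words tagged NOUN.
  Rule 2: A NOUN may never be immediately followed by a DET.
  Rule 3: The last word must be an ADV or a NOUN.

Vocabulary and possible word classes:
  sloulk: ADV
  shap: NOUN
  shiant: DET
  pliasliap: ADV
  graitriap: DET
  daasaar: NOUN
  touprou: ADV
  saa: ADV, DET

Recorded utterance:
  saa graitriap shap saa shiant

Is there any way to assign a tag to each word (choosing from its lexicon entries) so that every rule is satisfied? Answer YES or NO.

NO

Candidates per position — 1:saa {ADV,DET}; 2:graitriap {DET}; 3:shap {NOUN}; 4:saa {ADV,DET}; 5:shiant {DET}.
Rule 3 cannot be satisfied by any choice of tags from the lexicon.
So there is no consistent tagging.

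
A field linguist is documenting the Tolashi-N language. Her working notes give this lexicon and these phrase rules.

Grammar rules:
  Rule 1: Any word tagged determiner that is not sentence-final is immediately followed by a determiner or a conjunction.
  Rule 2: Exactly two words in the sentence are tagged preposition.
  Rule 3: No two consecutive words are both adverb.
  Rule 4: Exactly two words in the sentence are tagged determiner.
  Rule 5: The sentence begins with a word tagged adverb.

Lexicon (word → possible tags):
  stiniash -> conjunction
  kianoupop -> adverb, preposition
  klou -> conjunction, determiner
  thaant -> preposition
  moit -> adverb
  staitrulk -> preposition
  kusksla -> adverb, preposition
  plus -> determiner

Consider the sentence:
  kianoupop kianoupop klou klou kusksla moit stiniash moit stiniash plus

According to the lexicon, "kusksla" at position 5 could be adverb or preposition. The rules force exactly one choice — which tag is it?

Candidates per position — 1:kianoupop {adverb,preposition}; 2:kianoupop {adverb,preposition}; 3:klou {conjunction,determiner}; 4:klou {conjunction,determiner}; 5:kusksla {adverb,preposition}; 6:moit {adverb}; 7:stiniash {conjunction}; 8:moit {adverb}; 9:stiniash {conjunction}; 10:plus {determiner}.
Position 1: preposition is ruled out by rule 5; that leaves adverb.
Position 2: adverb is ruled out by rule 2; that leaves preposition.
Position 4: determiner is ruled out by rule 1; that leaves conjunction.
Position 5: adverb is ruled out by rule 2; that leaves preposition.
Position 3: conjunction is ruled out by rule 4; that leaves determiner.
The only consistent sequence is: adverb preposition determiner conjunction preposition adverb conjunction adverb conjunction determiner.
Verifying each rule — rule 1 ok; rule 2 ok; rule 3 ok; rule 4 ok; rule 5 ok.

preposition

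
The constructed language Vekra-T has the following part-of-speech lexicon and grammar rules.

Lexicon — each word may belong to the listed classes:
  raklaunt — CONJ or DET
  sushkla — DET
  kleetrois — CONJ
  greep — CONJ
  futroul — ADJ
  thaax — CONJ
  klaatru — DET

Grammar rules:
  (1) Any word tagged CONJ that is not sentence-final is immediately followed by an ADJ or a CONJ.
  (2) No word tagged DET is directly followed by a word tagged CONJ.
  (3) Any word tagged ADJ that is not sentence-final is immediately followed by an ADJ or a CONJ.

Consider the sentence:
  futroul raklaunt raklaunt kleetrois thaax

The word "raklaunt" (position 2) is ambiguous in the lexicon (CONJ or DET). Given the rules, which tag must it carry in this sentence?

Candidates per position — 1:futroul {ADJ}; 2:raklaunt {CONJ,DET}; 3:raklaunt {CONJ,DET}; 4:kleetrois {CONJ}; 5:thaax {CONJ}.
If word 2 were DET, no tagging could satisfy rule 2; so word 2 is CONJ.
If word 3 were DET, no tagging could satisfy rule 1; so word 3 is CONJ.
So the tagging must be: ADJ CONJ CONJ CONJ CONJ.
Rule-by-rule: rule 1 ✓; rule 2 ✓; rule 3 ✓.

CONJ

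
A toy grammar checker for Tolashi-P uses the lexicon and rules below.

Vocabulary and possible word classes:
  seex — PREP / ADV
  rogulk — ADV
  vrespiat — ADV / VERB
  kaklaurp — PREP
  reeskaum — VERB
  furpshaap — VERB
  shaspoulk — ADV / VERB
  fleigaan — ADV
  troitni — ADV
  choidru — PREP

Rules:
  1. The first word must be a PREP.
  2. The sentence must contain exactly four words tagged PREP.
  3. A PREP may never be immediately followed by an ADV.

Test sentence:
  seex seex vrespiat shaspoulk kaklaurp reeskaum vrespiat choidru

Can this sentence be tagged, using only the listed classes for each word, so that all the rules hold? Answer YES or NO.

YES

Candidates per position — 1:seex {PREP,ADV}; 2:seex {PREP,ADV}; 3:vrespiat {ADV,VERB}; 4:shaspoulk {ADV,VERB}; 5:kaklaurp {PREP}; 6:reeskaum {VERB}; 7:vrespiat {ADV,VERB}; 8:choidru {PREP}.
One satisfying assignment: PREP PREP VERB VERB PREP VERB VERB PREP.
Check: rule 1 holds; rule 2 holds; rule 3 holds.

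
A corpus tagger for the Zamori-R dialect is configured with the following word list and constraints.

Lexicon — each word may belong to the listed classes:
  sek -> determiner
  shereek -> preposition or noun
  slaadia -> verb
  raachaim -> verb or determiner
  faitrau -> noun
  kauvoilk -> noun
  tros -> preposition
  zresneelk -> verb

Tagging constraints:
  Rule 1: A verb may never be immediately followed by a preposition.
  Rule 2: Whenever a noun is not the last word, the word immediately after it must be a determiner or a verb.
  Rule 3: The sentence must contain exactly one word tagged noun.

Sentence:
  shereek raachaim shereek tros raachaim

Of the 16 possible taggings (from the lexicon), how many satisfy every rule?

2

Candidates per position — 1:shereek {preposition,noun}; 2:raachaim {verb,determiner}; 3:shereek {preposition,noun}; 4:tros {preposition}; 5:raachaim {verb,determiner}.
There are 16 candidate sequences in total.
The sequences that satisfy every rule: noun determiner preposition preposition verb; noun determiner preposition preposition determiner.
Count = 2.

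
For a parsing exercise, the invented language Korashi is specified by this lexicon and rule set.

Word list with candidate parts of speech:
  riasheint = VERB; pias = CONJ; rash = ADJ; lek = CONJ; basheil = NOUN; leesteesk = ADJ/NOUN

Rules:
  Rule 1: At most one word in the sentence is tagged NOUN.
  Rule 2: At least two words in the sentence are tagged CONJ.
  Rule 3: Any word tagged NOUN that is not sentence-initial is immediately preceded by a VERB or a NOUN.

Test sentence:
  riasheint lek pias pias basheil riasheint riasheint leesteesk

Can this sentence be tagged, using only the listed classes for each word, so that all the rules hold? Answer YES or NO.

Candidates per position — 1:riasheint {VERB}; 2:lek {CONJ}; 3:pias {CONJ}; 4:pias {CONJ}; 5:basheil {NOUN}; 6:riasheint {VERB}; 7:riasheint {VERB}; 8:leesteesk {ADJ,NOUN}.
Rule 3 cannot be satisfied by any choice of tags from the lexicon.
So there is no consistent tagging.

NO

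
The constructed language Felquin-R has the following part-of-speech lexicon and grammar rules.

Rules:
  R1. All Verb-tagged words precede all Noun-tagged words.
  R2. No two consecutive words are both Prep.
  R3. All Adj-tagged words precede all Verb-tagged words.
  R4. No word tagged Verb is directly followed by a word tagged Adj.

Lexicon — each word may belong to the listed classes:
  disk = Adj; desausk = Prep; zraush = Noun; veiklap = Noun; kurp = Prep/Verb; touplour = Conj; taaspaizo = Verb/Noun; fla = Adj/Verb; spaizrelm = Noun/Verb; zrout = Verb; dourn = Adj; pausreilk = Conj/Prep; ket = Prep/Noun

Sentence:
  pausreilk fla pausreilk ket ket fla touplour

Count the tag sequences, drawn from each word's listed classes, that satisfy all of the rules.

10

Candidates per position — 1:pausreilk {Conj,Prep}; 2:fla {Adj,Verb}; 3:pausreilk {Conj,Prep}; 4:ket {Prep,Noun}; 5:ket {Prep,Noun}; 6:fla {Adj,Verb}; 7:touplour {Conj}.
There are 64 candidate sequences in total.
Checking each against the rules leaves 10 sequences.
Count = 10.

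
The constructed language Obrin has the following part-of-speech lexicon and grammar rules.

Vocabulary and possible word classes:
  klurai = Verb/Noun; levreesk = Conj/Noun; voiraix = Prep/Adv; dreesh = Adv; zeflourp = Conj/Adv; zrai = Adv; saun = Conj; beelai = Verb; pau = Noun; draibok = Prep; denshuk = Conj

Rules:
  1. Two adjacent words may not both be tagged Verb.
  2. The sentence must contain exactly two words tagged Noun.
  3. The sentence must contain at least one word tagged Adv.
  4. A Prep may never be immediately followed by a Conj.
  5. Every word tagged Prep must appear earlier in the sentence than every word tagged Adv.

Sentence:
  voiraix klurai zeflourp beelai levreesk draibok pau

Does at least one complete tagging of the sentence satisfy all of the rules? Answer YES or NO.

NO

Candidates per position — 1:voiraix {Prep,Adv}; 2:klurai {Verb,Noun}; 3:zeflourp {Conj,Adv}; 4:beelai {Verb}; 5:levreesk {Conj,Noun}; 6:draibok {Prep}; 7:pau {Noun}.
Every candidate sequence violates at least one rule; no consistent tagging exists.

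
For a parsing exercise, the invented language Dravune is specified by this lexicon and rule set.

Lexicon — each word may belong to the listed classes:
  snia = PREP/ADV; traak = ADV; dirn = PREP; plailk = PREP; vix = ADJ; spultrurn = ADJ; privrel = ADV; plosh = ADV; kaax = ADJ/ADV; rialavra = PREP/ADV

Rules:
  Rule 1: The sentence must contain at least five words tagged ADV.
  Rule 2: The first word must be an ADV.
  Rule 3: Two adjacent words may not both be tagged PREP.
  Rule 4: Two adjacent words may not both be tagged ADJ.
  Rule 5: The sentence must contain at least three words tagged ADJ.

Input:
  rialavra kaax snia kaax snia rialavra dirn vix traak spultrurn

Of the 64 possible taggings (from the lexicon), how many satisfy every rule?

7

Candidates per position — 1:rialavra {PREP,ADV}; 2:kaax {ADJ,ADV}; 3:snia {PREP,ADV}; 4:kaax {ADJ,ADV}; 5:snia {PREP,ADV}; 6:rialavra {PREP,ADV}; 7:dirn {PREP}; 8:vix {ADJ}; 9:traak {ADV}; 10:spultrurn {ADJ}.
There are 64 candidate sequences in total.
Checking each against the rules leaves 7 sequences.
Count = 7.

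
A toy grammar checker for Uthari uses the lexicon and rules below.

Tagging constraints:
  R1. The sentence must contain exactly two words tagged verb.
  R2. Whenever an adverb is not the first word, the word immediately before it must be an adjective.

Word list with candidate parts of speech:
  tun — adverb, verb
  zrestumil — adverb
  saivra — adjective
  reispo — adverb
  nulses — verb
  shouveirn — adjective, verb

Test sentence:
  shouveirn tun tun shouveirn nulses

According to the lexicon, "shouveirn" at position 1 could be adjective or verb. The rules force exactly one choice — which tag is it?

adjective

Candidates per position — 1:shouveirn {adjective,verb}; 2:tun {adverb,verb}; 3:tun {adverb,verb}; 4:shouveirn {adjective,verb}; 5:nulses {verb}.
If word 3 were adverb, no tagging could satisfy rule 2; so word 3 is verb.
If word 4 were verb, no tagging could satisfy rule 1; so word 4 is adjective.
If word 1 were verb, no tagging could satisfy rule 1; so word 1 is adjective.
If word 2 were verb, no tagging could satisfy rule 1; so word 2 is adverb.
The only consistent sequence is: adjective adverb verb adjective verb.
Check: rule 1 ok; rule 2 ok.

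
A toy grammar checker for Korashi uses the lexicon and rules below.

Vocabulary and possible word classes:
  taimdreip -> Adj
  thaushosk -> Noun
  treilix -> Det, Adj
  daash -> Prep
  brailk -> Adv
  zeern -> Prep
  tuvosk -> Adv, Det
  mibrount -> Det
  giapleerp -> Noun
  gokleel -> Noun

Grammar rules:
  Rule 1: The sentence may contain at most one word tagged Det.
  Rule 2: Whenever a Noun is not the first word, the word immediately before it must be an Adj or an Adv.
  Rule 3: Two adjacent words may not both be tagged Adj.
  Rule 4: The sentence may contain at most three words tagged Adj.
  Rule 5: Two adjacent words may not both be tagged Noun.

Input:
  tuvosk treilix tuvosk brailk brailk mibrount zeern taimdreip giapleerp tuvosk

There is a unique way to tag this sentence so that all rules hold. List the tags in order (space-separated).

Candidates per position — 1:tuvosk {Adv,Det}; 2:treilix {Det,Adj}; 3:tuvosk {Adv,Det}; 4:brailk {Adv}; 5:brailk {Adv}; 6:mibrount {Det}; 7:zeern {Prep}; 8:taimdreip {Adj}; 9:giapleerp {Noun}; 10:tuvosk {Adv,Det}.
Word 1 cannot be Det — rule 1 would then fail for every completion. It is Adv.
Word 2 cannot be Det — rule 1 would then fail for every completion. It is Adj.
Word 3 cannot be Det — rule 1 would then fail for every completion. It is Adv.
Word 10 cannot be Det — rule 1 would then fail for every completion. It is Adv.
So the tagging must be: Adv Adj Adv Adv Adv Det Prep Adj Noun Adv.
Checking: rule 1 holds; rule 2 holds; rule 3 holds; rule 4 holds; rule 5 holds.

Adv Adj Adv Adv Adv Det Prep Adj Noun Adv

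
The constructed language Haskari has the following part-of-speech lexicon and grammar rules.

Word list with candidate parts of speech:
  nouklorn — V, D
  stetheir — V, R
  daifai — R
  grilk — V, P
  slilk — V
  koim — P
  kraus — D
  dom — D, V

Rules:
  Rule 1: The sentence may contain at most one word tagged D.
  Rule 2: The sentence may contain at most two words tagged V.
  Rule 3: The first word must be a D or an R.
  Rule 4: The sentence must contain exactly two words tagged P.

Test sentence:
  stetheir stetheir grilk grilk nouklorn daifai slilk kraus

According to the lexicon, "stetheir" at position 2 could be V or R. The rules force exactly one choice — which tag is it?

R

Candidates per position — 1:stetheir {V,R}; 2:stetheir {V,R}; 3:grilk {V,P}; 4:grilk {V,P}; 5:nouklorn {V,D}; 6:daifai {R}; 7:slilk {V}; 8:kraus {D}.
At position 1, choosing V makes rule 3 impossible to satisfy; hence R.
At position 3, choosing V makes rule 4 impossible to satisfy; hence P.
At position 4, choosing V makes rule 4 impossible to satisfy; hence P.
At position 5, choosing D makes rule 1 impossible to satisfy; hence V.
At position 2, choosing V makes rule 2 impossible to satisfy; hence R.
The only consistent sequence is: R R P P V R V D.
Check: rule 1 holds; rule 2 holds; rule 3 holds; rule 4 holds.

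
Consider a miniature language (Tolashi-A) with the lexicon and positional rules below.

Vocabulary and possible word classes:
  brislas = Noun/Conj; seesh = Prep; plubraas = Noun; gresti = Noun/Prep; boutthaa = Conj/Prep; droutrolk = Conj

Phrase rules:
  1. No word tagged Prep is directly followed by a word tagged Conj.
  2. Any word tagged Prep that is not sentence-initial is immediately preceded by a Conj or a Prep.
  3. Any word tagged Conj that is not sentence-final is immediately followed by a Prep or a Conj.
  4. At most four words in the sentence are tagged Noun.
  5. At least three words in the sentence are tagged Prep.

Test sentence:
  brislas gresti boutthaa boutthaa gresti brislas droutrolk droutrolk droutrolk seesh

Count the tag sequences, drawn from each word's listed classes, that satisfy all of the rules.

Candidates per position — 1:brislas {Noun,Conj}; 2:gresti {Noun,Prep}; 3:boutthaa {Conj,Prep}; 4:boutthaa {Conj,Prep}; 5:gresti {Noun,Prep}; 6:brislas {Noun,Conj}; 7:droutrolk {Conj}; 8:droutrolk {Conj}; 9:droutrolk {Conj}; 10:seesh {Prep}.
There are 64 candidate sequences in total.
The sequences that satisfy every rule: Noun Noun Conj Prep Prep Noun Conj Conj Conj Prep; Conj Prep Prep Prep Noun Noun Conj Conj Conj Prep; Conj Prep Prep Prep Noun Conj Conj Conj Conj Prep; Conj Prep Prep Prep Prep Noun Conj Conj Conj Prep.
Count = 4.

4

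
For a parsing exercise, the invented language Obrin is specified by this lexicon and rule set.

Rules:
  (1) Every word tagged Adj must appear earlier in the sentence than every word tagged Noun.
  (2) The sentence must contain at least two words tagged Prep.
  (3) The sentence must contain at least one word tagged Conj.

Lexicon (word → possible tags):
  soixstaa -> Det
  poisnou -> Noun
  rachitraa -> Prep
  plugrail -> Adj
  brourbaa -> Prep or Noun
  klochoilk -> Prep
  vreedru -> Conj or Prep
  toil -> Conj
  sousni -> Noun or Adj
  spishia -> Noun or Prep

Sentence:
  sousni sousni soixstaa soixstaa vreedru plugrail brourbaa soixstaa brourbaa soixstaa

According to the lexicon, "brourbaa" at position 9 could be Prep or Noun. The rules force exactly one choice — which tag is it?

Prep

Candidates per position — 1:sousni {Noun,Adj}; 2:sousni {Noun,Adj}; 3:soixstaa {Det}; 4:soixstaa {Det}; 5:vreedru {Conj,Prep}; 6:plugrail {Adj}; 7:brourbaa {Prep,Noun}; 8:soixstaa {Det}; 9:brourbaa {Prep,Noun}; 10:soixstaa {Det}.
Position 1: Noun is ruled out by rule 1; that leaves Adj.
Position 2: Noun is ruled out by rule 1; that leaves Adj.
Position 5: Prep is ruled out by rule 3; that leaves Conj.
Position 7: Noun is ruled out by rule 2; that leaves Prep.
Position 9: Noun is ruled out by rule 2; that leaves Prep.
The only consistent sequence is: Adj Adj Det Det Conj Adj Prep Det Prep Det.
Checking: rule 1 satisfied; rule 2 satisfied; rule 3 satisfied.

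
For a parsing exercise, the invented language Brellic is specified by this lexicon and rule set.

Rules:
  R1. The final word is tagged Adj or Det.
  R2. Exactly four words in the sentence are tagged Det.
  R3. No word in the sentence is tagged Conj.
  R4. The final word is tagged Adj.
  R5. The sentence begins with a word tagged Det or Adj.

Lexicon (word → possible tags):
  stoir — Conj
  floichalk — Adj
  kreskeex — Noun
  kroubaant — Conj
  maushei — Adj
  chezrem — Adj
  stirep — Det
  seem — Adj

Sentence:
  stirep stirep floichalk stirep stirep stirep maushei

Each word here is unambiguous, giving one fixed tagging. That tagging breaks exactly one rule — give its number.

2

Fixed tagging: Det Det Adj Det Det Det Adj.
Checking each rule: R1 pass, R2 fail, R3 pass, R4 pass, R5 pass.
Only rule 2 fails.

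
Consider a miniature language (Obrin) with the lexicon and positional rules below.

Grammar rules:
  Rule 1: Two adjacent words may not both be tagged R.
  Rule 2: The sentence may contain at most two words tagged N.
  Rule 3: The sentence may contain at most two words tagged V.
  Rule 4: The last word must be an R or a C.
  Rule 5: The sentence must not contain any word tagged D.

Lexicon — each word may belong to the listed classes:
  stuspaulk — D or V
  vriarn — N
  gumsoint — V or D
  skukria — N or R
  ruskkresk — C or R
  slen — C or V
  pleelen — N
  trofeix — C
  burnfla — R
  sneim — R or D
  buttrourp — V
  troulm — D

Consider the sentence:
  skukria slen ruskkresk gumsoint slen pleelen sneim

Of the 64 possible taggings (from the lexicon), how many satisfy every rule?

12

Candidates per position — 1:skukria {N,R}; 2:slen {C,V}; 3:ruskkresk {C,R}; 4:gumsoint {V,D}; 5:slen {C,V}; 6:pleelen {N}; 7:sneim {R,D}.
There are 64 candidate sequences in total.
Checking each against the rules leaves 12 sequences.
Count = 12.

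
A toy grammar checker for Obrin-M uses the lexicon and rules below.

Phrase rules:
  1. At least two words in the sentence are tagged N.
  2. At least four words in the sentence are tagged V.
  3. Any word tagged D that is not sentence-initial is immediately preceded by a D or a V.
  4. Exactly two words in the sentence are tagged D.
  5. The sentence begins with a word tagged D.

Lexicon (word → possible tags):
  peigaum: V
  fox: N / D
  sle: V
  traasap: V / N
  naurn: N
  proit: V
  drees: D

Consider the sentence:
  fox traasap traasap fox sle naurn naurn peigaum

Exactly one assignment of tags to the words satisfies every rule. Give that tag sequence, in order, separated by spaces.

D V V D V N N V

Candidates per position — 1:fox {N,D}; 2:traasap {V,N}; 3:traasap {V,N}; 4:fox {N,D}; 5:sle {V}; 6:naurn {N}; 7:naurn {N}; 8:peigaum {V}.
If word 1 were N, no tagging could satisfy rule 4; so word 1 is D.
If word 2 were N, no tagging could satisfy rule 2; so word 2 is V.
If word 3 were N, no tagging could satisfy rule 2; so word 3 is V.
If word 4 were N, no tagging could satisfy rule 4; so word 4 is D.
So the tagging must be: D V V D V N N V.
Checking: rule 1 ok; rule 2 ok; rule 3 ok; rule 4 ok; rule 5 ok.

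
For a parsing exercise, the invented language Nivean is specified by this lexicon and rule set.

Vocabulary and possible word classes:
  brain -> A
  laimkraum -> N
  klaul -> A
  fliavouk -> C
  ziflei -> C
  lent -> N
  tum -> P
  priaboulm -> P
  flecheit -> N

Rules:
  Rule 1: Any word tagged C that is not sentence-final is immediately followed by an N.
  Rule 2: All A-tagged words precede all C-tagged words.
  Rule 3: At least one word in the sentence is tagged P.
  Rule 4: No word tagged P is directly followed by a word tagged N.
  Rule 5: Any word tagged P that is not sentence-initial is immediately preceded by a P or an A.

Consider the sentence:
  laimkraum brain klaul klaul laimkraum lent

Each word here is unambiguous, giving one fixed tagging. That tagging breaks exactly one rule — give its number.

3

Fixed tagging: N A A A N N.
Checking each rule: R1 holds, R2 holds, R3 violated, R4 holds, R5 holds.
Only rule 3 fails.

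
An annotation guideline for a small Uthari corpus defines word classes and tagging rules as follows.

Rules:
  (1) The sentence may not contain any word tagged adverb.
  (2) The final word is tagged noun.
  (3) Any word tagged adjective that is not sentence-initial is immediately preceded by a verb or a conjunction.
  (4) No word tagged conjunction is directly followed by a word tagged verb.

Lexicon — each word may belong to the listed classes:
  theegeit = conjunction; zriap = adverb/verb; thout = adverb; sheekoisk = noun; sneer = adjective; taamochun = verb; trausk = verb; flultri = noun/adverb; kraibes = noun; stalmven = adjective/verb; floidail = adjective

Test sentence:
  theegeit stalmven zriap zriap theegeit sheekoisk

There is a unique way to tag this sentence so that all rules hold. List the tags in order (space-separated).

conjunction adjective verb verb conjunction noun

Candidates per position — 1:theegeit {conjunction}; 2:stalmven {adjective,verb}; 3:zriap {adverb,verb}; 4:zriap {adverb,verb}; 5:theegeit {conjunction}; 6:sheekoisk {noun}.
Position 2: tagging it verb would leave rule 4 unsatisfiable, so it must be adjective.
Position 3: tagging it adverb would leave rule 1 unsatisfiable, so it must be verb.
Position 4: tagging it adverb would leave rule 1 unsatisfiable, so it must be verb.
The only consistent sequence is: conjunction adjective verb verb conjunction noun.
Checking: rule 1 satisfied; rule 2 satisfied; rule 3 satisfied; rule 4 satisfied.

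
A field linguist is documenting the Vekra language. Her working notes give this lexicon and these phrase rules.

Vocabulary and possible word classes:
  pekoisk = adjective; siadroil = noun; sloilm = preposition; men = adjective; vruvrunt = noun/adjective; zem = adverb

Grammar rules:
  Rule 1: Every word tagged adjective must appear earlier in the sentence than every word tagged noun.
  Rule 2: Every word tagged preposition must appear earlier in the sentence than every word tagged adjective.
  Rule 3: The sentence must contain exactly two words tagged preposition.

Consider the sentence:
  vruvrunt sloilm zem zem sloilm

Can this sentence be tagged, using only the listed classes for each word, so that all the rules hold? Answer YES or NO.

YES

Candidates per position — 1:vruvrunt {noun,adjective}; 2:sloilm {preposition}; 3:zem {adverb}; 4:zem {adverb}; 5:sloilm {preposition}.
One satisfying assignment: noun preposition adverb adverb preposition.
Check: rule 1 ✓; rule 2 ✓; rule 3 ✓.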